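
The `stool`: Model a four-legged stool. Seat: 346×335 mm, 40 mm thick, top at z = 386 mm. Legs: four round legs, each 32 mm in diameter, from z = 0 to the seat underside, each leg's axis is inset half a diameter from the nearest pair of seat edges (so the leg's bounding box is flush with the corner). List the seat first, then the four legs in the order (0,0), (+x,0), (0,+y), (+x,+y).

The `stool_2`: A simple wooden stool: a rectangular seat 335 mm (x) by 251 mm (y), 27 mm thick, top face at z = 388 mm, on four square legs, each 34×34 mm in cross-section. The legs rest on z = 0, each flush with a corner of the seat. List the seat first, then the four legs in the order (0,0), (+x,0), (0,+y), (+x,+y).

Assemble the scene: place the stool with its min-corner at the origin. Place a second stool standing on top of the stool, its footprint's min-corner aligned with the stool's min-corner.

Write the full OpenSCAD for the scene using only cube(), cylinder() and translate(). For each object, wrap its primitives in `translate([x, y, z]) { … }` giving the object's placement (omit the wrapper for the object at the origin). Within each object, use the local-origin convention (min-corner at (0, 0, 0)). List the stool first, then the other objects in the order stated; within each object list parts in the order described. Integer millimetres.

translate([0, 0, 346]) cube([346, 335, 40]);
translate([16, 16, 0]) cylinder(h = 346, r = 16);
translate([330, 16, 0]) cylinder(h = 346, r = 16);
translate([16, 319, 0]) cylinder(h = 346, r = 16);
translate([330, 319, 0]) cylinder(h = 346, r = 16);
translate([0, 0, 386]) {
  translate([0, 0, 361]) cube([335, 251, 27]);
  cube([34, 34, 361]);
  translate([301, 0, 0]) cube([34, 34, 361]);
  translate([0, 217, 0]) cube([34, 34, 361]);
  translate([301, 217, 0]) cube([34, 34, 361]);
}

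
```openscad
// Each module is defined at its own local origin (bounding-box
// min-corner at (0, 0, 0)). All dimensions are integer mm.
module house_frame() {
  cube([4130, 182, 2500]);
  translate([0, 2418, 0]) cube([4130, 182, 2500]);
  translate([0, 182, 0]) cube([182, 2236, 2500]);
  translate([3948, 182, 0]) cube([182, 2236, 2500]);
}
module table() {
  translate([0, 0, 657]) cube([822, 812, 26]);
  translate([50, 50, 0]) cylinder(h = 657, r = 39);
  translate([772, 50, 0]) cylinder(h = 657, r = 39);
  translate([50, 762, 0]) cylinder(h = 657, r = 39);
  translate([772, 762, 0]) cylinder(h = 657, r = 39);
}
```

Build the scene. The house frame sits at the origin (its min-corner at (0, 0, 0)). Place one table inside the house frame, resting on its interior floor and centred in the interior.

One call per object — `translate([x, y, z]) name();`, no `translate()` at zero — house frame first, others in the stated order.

house_frame();
translate([1654, 894, 0]) table();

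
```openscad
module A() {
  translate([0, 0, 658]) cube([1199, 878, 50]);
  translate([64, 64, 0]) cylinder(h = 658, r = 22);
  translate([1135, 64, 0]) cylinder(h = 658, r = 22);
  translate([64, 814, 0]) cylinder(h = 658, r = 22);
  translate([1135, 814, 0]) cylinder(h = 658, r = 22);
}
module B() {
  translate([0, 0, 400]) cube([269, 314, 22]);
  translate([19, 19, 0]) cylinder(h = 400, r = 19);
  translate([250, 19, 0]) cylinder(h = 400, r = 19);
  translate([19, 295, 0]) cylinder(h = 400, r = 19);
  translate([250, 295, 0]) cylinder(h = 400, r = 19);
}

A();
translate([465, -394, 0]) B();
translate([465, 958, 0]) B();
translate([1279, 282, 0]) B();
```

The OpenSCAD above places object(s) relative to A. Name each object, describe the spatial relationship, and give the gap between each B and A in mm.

Each stool's nearest face is 80 mm from the table's bounding box.

A is a table. B is a stool. Three stools sit around the table at the −y, +y, +x sides. The gap between each stool and the table is 80 mm.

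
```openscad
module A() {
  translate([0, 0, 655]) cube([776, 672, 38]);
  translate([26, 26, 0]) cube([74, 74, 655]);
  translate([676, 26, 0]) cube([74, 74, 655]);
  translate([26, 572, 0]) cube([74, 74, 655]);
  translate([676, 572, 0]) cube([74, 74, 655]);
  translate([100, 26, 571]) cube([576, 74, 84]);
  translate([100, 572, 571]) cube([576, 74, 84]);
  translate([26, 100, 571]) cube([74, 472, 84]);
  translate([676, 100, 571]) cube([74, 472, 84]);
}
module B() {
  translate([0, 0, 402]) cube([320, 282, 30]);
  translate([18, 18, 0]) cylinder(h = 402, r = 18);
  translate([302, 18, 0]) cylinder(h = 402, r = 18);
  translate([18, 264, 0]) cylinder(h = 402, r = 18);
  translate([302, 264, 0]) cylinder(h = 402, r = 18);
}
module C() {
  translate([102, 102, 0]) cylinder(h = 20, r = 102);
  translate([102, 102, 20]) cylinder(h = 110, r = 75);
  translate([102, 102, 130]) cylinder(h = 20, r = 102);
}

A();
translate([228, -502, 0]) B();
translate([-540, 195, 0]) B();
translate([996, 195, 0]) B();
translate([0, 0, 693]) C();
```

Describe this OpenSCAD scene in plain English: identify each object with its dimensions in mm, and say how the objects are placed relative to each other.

A is a table: top 776 mm (x) × 672 mm (y), 38 mm thick, upper face at z = 693 mm, on four 74×74 mm square legs, each inset 26 mm from the nearest pair of top edges, running from z = 0 to the bottom of the top. Four apron rails, 74 mm thick and 84 mm tall, run between adjacent legs with their top edges flush with the underside of the top and their outer faces flush with the legs' outer faces.

B is a four-legged stool. The seat is 320×282 mm, 30 mm thick, top at z = 432 mm. It stands on four round legs, each 36 mm in diameter, from z = 0 to the seat underside, each leg's axis is inset half a diameter from the nearest pair of seat edges (so the leg's bounding box is flush with the corner).

C is a spool: two coaxial disc flanges of radius 102 mm and thickness 20 mm, joined by a core cylinder of radius 75 mm and height 110 mm. The lower flange rests on z = 0 and the three cylinders share a vertical axis.

Three stools sit around the table at the −y, −x, +x sides. The spool is on top of the table.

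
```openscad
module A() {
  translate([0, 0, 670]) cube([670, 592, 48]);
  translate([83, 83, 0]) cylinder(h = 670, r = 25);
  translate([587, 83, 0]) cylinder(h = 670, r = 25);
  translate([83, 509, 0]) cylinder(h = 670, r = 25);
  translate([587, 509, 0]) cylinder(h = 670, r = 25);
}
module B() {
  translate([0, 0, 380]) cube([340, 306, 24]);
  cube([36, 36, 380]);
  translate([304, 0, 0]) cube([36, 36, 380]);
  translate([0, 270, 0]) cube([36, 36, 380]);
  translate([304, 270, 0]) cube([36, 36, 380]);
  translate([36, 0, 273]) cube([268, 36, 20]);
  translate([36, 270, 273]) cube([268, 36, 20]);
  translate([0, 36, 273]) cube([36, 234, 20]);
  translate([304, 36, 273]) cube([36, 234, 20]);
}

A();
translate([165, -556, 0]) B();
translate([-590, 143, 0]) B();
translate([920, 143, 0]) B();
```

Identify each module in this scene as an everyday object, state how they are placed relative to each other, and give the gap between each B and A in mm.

Each stool's nearest face is 250 mm from the table's bounding box.

A is a table. B is a stool. Three stools sit around the table at the −y, −x, +x sides. The gap between each stool and the table is 250 mm.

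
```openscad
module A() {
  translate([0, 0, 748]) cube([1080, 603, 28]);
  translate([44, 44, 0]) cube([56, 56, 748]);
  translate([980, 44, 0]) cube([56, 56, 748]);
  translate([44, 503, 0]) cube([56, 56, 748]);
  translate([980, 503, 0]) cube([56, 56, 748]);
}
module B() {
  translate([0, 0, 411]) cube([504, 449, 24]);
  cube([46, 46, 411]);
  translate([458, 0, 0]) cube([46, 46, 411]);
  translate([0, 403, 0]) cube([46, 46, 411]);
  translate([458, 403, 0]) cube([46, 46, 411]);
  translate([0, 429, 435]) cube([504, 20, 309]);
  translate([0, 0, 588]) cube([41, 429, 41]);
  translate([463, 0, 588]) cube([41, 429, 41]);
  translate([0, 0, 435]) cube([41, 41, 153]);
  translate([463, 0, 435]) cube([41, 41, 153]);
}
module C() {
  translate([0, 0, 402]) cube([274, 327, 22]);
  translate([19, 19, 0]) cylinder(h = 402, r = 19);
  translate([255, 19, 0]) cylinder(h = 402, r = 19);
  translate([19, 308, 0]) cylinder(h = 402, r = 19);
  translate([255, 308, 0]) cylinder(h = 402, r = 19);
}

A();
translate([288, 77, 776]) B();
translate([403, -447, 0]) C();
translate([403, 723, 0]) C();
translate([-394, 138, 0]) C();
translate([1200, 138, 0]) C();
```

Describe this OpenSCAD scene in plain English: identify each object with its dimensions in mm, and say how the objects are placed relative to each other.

A is a table: top 1080 mm (x) × 603 mm (y), 28 mm thick, upper face at z = 776 mm, on four 56×56 mm square legs, each inset 44 mm from the nearest pair of top edges, running from z = 0 to the bottom of the top.

B is a chair. The seat is a 504×449×24 mm slab with its top at z = 435 mm, on four 46×46 mm corner legs (flush with the seat edges, standing on z = 0). A flat backrest 20 mm thick, 309 mm tall, spans the full seat width and rises from the seat top along its +y edge, rear face flush with the rear of the seat. Two armrests of 41×41 mm section run along each side from the seat's front edge to the front of the backrest, top faces 194 mm above the seat top and outer faces flush with the seat's x-edges; a 41×41 mm post under the front of each armrest stands on the seat at the front corner.

C is a four-legged stool. The seat is a 274×327×22 mm slab whose top surface is at z = 424 mm; four round legs, each 38 mm in diameter, run from the floor (z = 0) to the underside of the seat, each leg's axis is inset half a diameter from the nearest pair of seat edges (so the leg's bounding box is flush with the corner).

The chair is on top of the table, centred. Four stools sit around the table at the −y, +y, −x, +x sides.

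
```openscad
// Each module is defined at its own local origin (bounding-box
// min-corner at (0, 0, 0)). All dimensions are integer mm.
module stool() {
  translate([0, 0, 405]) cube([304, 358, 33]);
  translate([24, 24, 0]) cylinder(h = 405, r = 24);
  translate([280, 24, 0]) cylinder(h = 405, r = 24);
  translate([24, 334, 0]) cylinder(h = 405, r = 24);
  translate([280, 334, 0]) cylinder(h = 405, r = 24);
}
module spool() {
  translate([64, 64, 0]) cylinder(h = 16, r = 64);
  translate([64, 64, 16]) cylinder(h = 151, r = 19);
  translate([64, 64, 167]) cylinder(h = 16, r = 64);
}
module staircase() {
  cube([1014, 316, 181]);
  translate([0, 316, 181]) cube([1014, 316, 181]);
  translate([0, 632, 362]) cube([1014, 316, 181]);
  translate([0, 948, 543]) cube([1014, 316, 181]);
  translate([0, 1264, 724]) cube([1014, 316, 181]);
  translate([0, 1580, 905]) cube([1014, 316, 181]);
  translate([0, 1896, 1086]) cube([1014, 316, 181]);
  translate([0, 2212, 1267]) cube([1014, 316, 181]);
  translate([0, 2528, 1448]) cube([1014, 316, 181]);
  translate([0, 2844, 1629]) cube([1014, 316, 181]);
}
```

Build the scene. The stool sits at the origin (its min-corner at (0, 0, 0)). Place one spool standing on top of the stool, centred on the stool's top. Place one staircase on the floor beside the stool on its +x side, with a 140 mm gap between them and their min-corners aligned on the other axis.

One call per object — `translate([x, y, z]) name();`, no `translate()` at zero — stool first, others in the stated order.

stool();
translate([88, 115, 438]) spool();
translate([444, 0, 0]) staircase();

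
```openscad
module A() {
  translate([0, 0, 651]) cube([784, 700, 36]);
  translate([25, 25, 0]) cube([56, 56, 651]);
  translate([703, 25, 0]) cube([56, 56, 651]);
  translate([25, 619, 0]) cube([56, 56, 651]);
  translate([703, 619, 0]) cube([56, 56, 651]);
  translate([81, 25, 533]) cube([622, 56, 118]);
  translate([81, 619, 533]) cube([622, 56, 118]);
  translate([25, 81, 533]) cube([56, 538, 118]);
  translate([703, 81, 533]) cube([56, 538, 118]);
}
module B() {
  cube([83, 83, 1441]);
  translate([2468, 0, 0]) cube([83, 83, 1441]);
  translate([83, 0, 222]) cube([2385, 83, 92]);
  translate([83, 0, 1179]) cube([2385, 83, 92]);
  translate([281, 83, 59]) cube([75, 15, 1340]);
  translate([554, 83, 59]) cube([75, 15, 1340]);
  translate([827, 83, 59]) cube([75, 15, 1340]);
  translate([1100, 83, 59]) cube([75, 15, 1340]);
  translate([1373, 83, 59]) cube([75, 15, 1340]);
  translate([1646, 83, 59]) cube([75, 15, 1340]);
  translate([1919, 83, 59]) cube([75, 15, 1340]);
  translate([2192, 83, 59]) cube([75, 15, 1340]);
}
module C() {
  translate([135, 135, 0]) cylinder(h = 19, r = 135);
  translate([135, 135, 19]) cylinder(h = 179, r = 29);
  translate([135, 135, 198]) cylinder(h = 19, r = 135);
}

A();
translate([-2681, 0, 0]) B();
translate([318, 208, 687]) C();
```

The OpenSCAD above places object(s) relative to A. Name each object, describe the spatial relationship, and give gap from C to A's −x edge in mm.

The spool's min-x is at 318; the table's min-x is 0; gap = 318 mm.

A is a table. B is a fence section. C is a spool. The fence section is on the floor beside the table on its −x side. The spool is on top of the table. The gap from the spool to the table's −x edge is 318 mm.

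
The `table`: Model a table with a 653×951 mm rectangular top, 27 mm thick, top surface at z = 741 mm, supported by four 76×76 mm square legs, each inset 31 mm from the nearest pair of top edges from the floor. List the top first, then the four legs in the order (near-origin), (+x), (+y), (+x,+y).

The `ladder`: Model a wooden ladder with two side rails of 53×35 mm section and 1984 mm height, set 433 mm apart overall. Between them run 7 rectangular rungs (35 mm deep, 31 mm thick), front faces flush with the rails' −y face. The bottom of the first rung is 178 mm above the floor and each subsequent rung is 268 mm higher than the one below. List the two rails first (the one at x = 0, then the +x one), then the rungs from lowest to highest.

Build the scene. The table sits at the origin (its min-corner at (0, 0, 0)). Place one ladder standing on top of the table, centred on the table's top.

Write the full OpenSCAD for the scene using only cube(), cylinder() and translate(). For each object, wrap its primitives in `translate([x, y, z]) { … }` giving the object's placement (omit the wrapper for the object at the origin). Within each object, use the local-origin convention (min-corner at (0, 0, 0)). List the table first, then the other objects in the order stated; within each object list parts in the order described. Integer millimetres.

translate([0, 0, 714]) cube([653, 951, 27]);
translate([31, 31, 0]) cube([76, 76, 714]);
translate([546, 31, 0]) cube([76, 76, 714]);
translate([31, 844, 0]) cube([76, 76, 714]);
translate([546, 844, 0]) cube([76, 76, 714]);
translate([110, 458, 741]) {
  cube([53, 35, 1984]);
  translate([380, 0, 0]) cube([53, 35, 1984]);
  translate([53, 0, 178]) cube([327, 35, 31]);
  translate([53, 0, 446]) cube([327, 35, 31]);
  translate([53, 0, 714]) cube([327, 35, 31]);
  translate([53, 0, 982]) cube([327, 35, 31]);
  translate([53, 0, 1250]) cube([327, 35, 31]);
  translate([53, 0, 1518]) cube([327, 35, 31]);
  translate([53, 0, 1786]) cube([327, 35, 31]);
}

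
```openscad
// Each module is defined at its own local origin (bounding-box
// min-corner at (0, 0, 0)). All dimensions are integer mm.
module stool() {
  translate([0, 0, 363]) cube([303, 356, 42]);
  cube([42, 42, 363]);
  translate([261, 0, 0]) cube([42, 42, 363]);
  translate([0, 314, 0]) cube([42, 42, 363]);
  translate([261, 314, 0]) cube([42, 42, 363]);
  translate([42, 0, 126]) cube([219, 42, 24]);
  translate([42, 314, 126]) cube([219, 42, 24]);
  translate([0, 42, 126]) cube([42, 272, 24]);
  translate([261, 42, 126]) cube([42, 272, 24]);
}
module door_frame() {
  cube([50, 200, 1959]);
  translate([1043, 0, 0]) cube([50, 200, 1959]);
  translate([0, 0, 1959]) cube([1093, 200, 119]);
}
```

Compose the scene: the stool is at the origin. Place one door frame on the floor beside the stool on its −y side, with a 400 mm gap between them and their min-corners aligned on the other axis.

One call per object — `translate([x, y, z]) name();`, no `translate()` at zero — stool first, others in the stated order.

stool();
translate([0, -600, 0]) door_frame();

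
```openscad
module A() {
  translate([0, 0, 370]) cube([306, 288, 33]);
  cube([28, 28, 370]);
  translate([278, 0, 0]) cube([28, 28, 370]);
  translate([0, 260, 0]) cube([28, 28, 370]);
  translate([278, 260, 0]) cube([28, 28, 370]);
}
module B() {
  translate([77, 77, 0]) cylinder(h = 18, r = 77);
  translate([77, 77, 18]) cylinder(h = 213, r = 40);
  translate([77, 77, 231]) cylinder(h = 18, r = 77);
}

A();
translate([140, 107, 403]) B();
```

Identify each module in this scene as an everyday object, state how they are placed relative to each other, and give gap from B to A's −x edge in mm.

A is a stool. B is a spool. The spool is on top of the stool. The gap from the spool to the stool's −x edge is 140 mm.

The spool's min-x is at 140; the stool's min-x is 0; gap = 140 mm.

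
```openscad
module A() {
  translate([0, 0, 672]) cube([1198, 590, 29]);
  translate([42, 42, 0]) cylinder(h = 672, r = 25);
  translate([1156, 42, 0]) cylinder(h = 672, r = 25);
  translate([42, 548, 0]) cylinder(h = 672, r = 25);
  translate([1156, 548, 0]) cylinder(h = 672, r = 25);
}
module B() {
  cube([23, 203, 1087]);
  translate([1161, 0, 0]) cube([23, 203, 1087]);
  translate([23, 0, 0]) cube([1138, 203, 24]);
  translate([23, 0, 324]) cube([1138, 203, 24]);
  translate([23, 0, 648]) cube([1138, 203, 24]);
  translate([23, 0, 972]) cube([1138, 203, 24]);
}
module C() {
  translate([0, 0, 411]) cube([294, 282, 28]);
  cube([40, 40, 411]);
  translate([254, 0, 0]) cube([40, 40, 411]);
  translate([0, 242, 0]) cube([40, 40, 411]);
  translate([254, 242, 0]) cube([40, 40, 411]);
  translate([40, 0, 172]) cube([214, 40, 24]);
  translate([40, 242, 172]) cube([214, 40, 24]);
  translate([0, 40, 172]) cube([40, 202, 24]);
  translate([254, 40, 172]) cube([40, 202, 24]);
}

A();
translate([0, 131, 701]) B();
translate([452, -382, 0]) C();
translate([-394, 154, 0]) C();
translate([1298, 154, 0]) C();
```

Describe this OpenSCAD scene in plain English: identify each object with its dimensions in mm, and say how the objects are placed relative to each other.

A is a rectangular dining table. The top is 1198×590×29 mm with its upper surface at z = 701 mm. It stands on four round legs of 50 mm diameter, each leg's bounding box inset 17 mm from the nearest pair of top edges, running from the floor to the underside of the top.

B is an open bookshelf. Two side panels, each 23 mm thick, 203 mm deep and 1087 mm tall, stand 1184 mm apart (outside-to-outside). Between them sit 4 shelves, each 24 mm thick and 203 mm deep, spanning the full gap between the sides. The bottom shelf rests on the floor (its underside at z = 0) and the clear gap between one shelf's top and the next shelf's underside is 300 mm.

C is a simple wooden stool: a rectangular seat 294 mm (x) by 282 mm (y), 28 mm thick, top face at z = 439 mm, on four square legs, each 40×40 mm in cross-section. The legs rest on z = 0, each flush with a corner of the seat. Four stretchers, 40 mm wide and 24 mm tall, connect adjacent legs with their undersides at z = 172 mm, each running between the inner faces of the legs it joins and aligned with the legs' outer faces on the other axis.

The bookshelf is on top of the table. Three stools sit around the table at the −y, −x, +x sides.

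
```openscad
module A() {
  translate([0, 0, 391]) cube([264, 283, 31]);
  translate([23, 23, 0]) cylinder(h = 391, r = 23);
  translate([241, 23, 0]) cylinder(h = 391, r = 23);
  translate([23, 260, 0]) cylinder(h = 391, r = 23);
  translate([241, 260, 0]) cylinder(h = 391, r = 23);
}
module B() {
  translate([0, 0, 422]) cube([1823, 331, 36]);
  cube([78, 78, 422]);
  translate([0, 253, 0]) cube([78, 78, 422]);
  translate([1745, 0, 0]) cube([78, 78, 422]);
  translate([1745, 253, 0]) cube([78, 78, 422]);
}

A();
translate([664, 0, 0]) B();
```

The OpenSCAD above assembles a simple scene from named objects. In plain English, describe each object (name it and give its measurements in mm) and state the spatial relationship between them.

A is a four-legged stool. The seat is 264×283 mm, 31 mm thick, top at z = 422 mm. It stands on four round legs, each 46 mm in diameter, from z = 0 to the seat underside, each leg's axis is inset half a diameter from the nearest pair of seat edges (so the leg's bounding box is flush with the corner).

B is a bench: a 1823×331 mm seat slab, 36 mm thick, top at z = 458 mm, on four 78×78 mm square legs flush with the seat corners and standing on z = 0.

The bench is on the floor beside the stool on its +x side.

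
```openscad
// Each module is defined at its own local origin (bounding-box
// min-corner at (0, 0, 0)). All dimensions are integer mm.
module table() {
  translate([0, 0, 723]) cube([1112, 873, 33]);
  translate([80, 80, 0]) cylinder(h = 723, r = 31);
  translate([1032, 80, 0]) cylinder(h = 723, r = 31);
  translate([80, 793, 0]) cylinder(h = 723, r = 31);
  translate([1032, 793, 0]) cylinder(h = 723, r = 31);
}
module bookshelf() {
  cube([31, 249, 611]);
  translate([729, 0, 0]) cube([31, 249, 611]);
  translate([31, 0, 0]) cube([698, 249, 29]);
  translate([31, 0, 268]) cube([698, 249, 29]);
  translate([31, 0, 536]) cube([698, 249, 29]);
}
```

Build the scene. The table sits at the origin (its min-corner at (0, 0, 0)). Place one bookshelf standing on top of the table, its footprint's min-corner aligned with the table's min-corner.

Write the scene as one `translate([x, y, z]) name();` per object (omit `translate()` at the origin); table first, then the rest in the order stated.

table();
translate([0, 0, 756]) bookshelf();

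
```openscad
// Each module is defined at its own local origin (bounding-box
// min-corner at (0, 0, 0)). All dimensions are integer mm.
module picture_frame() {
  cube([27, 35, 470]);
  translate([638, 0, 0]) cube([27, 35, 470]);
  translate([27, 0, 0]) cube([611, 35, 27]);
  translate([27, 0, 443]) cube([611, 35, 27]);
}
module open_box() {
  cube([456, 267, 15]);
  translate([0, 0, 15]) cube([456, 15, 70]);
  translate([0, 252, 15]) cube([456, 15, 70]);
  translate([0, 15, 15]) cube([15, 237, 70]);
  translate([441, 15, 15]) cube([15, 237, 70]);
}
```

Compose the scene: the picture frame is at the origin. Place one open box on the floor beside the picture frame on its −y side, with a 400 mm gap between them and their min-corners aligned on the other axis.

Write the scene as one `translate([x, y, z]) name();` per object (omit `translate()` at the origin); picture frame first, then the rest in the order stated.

picture_frame();
translate([0, -667, 0]) open_box();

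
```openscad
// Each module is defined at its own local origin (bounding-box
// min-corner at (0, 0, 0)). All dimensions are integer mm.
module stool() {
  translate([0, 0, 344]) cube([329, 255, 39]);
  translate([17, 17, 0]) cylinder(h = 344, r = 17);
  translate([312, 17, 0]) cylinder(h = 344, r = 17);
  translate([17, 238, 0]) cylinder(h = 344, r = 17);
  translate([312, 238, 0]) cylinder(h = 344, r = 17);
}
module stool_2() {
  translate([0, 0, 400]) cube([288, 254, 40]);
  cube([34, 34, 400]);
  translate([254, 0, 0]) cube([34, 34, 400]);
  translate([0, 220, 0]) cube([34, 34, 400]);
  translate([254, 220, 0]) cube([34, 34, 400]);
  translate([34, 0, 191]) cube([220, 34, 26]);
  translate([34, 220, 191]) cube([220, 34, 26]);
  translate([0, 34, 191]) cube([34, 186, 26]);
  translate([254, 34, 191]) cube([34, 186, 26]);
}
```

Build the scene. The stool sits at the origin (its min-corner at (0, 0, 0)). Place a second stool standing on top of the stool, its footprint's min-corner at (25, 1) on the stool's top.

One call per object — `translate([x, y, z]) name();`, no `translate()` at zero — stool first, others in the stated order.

stool();
translate([25, 1, 383]) stool_2();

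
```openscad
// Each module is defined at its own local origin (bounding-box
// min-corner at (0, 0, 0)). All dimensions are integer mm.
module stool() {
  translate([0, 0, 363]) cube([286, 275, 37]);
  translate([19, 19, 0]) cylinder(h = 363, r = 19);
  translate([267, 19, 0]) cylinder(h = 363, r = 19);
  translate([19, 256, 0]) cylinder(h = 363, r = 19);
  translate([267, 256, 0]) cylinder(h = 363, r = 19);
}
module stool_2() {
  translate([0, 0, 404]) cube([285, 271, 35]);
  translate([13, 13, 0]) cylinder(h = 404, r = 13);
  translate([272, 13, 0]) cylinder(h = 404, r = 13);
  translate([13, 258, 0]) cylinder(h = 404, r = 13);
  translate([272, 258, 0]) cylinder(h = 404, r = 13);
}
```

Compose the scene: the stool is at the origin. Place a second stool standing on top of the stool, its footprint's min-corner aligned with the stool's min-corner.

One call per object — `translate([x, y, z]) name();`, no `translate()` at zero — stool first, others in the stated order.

stool();
translate([0, 0, 400]) stool_2();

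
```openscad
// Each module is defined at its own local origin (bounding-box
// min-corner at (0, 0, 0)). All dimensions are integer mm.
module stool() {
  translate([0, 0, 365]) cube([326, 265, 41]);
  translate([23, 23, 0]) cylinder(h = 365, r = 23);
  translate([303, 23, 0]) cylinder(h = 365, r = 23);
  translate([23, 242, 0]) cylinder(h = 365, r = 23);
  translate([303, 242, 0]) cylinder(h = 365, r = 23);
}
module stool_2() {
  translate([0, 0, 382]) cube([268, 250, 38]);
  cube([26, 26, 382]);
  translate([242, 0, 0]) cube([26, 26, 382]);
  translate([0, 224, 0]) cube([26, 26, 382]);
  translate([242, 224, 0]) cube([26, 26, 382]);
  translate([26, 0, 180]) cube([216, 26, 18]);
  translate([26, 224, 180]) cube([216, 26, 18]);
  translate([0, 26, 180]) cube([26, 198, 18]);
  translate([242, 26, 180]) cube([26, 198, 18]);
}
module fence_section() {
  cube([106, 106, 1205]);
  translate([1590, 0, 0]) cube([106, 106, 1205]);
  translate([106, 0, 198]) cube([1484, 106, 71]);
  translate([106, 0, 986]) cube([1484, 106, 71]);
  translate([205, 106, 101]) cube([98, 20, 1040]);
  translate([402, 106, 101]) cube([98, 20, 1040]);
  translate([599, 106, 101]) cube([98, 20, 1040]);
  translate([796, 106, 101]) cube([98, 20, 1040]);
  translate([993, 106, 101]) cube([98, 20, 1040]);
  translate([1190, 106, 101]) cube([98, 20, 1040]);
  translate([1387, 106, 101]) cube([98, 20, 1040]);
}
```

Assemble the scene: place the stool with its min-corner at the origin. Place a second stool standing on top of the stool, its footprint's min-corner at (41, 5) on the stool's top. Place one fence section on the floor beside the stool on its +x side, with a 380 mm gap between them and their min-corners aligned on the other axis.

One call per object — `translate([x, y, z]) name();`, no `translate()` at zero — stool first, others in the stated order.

stool();
translate([41, 5, 406]) stool_2();
translate([706, 0, 0]) fence_section();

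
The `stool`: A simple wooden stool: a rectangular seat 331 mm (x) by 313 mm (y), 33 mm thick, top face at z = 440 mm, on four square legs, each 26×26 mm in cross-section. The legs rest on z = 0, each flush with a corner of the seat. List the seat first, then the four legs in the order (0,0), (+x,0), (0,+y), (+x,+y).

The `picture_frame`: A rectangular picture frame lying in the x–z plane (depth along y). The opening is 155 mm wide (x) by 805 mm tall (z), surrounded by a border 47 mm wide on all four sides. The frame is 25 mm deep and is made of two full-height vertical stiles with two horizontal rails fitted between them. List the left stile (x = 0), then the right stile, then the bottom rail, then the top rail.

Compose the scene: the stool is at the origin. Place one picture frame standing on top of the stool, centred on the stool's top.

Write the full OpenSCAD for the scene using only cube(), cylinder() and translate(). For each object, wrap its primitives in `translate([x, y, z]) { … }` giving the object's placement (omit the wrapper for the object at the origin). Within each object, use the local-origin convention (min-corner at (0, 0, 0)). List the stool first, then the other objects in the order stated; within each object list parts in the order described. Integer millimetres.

translate([0, 0, 407]) cube([331, 313, 33]);
cube([26, 26, 407]);
translate([305, 0, 0]) cube([26, 26, 407]);
translate([0, 287, 0]) cube([26, 26, 407]);
translate([305, 287, 0]) cube([26, 26, 407]);
translate([41, 144, 440]) {
  cube([47, 25, 899]);
  translate([202, 0, 0]) cube([47, 25, 899]);
  translate([47, 0, 0]) cube([155, 25, 47]);
  translate([47, 0, 852]) cube([155, 25, 47]);
}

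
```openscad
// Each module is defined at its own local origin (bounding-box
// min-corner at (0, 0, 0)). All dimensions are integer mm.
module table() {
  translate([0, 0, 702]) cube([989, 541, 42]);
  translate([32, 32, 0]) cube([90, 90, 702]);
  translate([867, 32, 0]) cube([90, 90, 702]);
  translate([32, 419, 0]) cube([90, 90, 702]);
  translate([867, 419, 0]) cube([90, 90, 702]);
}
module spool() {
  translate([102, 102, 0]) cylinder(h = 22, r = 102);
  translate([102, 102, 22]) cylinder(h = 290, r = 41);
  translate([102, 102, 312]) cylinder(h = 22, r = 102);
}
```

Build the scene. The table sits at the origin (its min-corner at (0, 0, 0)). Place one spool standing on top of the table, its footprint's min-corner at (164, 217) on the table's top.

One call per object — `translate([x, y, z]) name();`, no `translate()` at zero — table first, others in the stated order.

table();
translate([164, 217, 744]) spool();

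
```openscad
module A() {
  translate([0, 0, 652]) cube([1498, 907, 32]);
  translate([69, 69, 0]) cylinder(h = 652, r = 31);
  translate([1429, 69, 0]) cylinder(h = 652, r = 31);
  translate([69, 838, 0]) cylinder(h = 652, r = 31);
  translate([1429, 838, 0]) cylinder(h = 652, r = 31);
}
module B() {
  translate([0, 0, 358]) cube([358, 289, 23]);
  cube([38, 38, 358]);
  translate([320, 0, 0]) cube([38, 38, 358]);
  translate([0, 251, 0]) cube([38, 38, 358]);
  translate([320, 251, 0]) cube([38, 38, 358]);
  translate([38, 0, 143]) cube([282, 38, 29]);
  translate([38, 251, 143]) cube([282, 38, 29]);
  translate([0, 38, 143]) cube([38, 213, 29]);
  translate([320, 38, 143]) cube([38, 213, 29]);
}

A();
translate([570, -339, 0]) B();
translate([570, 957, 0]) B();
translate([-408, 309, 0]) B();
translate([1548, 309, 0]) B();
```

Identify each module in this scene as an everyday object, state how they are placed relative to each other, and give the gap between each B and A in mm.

Each stool's nearest face is 50 mm from the table's bounding box.

A is a table. B is a stool. Four stools sit around the table at the −y, +y, −x, +x sides. The gap between each stool and the table is 50 mm.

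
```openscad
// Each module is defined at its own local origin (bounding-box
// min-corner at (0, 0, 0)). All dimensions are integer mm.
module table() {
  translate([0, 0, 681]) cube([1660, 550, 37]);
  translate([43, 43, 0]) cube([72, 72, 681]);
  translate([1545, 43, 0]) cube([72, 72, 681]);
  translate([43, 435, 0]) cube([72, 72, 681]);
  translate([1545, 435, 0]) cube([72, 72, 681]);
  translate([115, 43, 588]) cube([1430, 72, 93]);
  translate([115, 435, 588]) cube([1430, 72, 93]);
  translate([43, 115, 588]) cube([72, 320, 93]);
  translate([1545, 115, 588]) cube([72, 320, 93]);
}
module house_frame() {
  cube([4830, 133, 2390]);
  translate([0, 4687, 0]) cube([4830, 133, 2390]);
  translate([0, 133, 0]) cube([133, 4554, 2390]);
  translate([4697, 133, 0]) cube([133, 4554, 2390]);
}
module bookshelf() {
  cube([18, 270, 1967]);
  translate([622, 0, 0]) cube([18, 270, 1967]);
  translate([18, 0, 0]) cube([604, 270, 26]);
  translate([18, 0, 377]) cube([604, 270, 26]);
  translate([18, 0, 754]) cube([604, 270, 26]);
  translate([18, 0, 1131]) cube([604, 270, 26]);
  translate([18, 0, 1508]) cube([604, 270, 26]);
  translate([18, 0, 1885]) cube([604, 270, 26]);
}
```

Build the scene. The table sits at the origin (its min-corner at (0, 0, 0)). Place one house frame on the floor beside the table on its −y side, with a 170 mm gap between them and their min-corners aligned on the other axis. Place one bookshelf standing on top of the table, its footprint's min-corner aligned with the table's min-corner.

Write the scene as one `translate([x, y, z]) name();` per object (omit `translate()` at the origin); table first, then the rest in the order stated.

table();
translate([0, -4990, 0]) house_frame();
translate([0, 0, 718]) bookshelf();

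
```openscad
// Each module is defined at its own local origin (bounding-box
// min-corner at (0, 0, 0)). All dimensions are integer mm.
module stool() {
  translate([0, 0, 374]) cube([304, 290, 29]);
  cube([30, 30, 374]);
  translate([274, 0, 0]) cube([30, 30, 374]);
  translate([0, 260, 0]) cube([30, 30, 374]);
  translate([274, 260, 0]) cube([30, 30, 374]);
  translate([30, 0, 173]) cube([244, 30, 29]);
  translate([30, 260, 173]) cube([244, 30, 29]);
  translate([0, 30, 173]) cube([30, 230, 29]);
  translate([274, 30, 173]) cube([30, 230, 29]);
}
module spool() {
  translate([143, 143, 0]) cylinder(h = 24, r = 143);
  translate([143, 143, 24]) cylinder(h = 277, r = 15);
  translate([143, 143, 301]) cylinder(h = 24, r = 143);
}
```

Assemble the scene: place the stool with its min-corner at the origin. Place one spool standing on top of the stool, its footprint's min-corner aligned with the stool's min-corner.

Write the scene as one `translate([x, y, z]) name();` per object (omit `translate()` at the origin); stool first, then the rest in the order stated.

stool();
translate([0, 0, 403]) spool();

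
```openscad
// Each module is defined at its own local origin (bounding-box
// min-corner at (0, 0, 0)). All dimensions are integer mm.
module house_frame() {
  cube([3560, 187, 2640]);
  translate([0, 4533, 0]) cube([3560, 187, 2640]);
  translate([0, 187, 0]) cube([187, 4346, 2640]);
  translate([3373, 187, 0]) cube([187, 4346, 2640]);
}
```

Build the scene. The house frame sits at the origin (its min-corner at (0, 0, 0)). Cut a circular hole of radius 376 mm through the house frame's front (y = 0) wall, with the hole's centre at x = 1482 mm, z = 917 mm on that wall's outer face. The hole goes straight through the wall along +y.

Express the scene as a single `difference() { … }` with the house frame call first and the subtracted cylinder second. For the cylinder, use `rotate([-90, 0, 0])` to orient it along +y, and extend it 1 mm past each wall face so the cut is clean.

difference() {
  house_frame();
  translate([1482, -1, 917]) rotate([-90, 0, 0]) cylinder(h = 189, r = 376);
}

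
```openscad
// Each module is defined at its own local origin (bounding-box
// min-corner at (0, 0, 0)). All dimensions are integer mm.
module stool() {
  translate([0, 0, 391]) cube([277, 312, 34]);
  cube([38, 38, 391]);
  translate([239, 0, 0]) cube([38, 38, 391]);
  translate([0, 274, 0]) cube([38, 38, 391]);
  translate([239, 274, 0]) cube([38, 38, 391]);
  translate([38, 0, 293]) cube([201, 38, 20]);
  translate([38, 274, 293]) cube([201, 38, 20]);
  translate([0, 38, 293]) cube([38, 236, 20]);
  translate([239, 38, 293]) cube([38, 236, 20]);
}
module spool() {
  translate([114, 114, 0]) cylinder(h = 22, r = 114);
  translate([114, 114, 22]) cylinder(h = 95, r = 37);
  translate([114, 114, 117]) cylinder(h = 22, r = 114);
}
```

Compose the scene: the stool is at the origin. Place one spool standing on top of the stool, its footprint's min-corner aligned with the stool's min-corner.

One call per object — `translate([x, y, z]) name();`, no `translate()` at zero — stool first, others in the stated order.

stool();
translate([0, 0, 425]) spool();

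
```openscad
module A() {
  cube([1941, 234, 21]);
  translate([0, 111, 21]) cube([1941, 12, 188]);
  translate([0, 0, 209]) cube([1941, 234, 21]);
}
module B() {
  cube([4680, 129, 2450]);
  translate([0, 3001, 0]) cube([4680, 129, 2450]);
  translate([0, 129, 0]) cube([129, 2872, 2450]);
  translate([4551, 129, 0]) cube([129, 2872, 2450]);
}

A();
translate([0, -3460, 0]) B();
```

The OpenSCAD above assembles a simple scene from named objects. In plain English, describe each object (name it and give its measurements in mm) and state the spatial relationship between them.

A is an I-beam lying along x, 1941 mm long. Overall section height 230 mm. Two flanges 234 mm wide (y) and 21 mm thick, one on the floor and one at the top; a web 12 mm thick runs between them, centred on the flange width.

B is a box-shaped house frame (walls only): outside footprint 4680×3130 mm, wall height 2450 mm, wall thickness 129 mm. The two y-facing walls run the full x-width; the two x-facing walls fit between the inner faces of the y-facing walls.

The house frame is on the floor beside the I-beam on its −y side.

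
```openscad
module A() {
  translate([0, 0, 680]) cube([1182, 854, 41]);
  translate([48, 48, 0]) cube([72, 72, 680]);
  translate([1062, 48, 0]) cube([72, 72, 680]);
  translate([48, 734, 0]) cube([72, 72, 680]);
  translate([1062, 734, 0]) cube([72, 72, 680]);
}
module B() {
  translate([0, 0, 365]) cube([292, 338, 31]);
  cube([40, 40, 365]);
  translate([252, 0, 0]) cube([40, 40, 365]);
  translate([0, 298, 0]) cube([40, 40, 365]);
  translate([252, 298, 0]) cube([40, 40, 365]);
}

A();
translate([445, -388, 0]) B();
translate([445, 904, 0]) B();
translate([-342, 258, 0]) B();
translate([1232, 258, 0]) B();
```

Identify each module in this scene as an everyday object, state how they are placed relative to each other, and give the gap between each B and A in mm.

A is a table. B is a stool. Four stools sit around the table at the −y, +y, −x, +x sides. The gap between each stool and the table is 50 mm.

Each stool's nearest face is 50 mm from the table's bounding box.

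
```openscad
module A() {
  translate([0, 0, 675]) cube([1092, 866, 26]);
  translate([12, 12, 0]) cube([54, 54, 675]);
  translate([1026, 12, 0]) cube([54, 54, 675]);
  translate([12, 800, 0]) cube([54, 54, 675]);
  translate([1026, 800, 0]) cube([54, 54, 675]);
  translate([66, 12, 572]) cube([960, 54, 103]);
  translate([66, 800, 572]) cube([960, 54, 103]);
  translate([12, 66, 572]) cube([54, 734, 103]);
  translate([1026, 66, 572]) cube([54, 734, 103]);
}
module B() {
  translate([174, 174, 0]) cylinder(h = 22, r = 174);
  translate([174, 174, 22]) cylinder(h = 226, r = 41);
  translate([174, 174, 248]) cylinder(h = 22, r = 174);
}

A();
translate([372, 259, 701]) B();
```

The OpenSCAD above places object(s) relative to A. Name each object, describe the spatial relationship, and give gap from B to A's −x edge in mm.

A is a table. B is a spool. The spool is on top of the table, centred. The gap from the spool to the table's −x edge is 372 mm.

The spool's min-x is at 372; the table's min-x is 0; gap = 372 mm.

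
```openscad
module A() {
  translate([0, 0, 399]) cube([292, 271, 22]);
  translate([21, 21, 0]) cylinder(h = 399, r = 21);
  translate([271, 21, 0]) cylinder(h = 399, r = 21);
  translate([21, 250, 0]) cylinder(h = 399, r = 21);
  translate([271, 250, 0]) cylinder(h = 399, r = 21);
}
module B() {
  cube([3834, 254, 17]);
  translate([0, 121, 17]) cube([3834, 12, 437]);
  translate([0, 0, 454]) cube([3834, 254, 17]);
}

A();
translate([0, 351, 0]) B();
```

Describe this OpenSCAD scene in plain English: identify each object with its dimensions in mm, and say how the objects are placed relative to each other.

A is a four-legged stool. The seat is a 292×271×22 mm slab whose top surface is at z = 421 mm; four round legs, each 42 mm in diameter, run from the floor (z = 0) to the underside of the seat, each leg's axis is inset half a diameter from the nearest pair of seat edges (so the leg's bounding box is flush with the corner).

B is an I-beam lying along x, 3834 mm long. Overall section height 471 mm. Two flanges 254 mm wide (y) and 17 mm thick, one on the floor and one at the top; a web 12 mm thick runs between them, centred on the flange width.

The I-beam is on the floor beside the stool on its +y side.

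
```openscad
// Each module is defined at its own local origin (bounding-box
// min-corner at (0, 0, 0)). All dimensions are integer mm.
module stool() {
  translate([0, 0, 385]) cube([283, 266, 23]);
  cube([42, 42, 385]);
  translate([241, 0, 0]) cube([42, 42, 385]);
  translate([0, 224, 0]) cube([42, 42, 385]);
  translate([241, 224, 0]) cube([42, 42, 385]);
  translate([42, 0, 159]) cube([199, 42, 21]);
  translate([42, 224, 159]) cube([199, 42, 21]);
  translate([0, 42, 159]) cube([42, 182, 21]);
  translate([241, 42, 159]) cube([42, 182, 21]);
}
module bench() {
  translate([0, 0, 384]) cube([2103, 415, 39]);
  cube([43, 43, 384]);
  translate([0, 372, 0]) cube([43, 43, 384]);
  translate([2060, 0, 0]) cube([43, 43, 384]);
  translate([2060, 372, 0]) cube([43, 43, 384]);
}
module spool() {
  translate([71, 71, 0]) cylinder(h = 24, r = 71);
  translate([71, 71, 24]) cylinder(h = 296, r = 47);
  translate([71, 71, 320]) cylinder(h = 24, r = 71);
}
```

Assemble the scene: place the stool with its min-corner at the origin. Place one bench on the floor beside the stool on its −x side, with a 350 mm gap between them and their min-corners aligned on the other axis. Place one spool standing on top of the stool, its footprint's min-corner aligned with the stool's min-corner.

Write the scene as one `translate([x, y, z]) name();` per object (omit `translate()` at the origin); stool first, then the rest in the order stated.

stool();
translate([-2453, 0, 0]) bench();
translate([0, 0, 408]) spool();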